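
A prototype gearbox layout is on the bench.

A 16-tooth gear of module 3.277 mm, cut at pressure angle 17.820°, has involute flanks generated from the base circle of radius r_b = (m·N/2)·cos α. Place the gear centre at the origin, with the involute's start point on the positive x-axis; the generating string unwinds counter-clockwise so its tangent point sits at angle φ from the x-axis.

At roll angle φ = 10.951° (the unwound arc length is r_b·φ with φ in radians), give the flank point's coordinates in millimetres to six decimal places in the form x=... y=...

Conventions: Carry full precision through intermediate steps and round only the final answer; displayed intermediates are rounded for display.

topology: single-mesh involute geometry — m = 3.277, N = 16
pitch radius r_p = m·N/2 = 3.277·16/2 = 26.216000
base radius r_b = r_p·cos α = 26.216000·cos 17.820° = 24.958225
roll angle φ = 10.951° = 0.19113101 rad
x = r_b·(cos φ + φ·sin φ) = 25.409945
y = r_b·(sin φ − φ·cos φ) = 0.057876

x=25.409945 y=0.057876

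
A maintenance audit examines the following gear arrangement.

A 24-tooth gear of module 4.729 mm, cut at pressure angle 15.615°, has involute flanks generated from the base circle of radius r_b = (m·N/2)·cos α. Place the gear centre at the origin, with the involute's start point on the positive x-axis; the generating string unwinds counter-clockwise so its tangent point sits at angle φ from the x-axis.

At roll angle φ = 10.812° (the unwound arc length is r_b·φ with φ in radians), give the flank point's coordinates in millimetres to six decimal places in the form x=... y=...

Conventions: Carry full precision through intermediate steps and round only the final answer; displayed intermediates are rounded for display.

topology: single-mesh involute geometry — m = 4.729, N = 24
pitch radius r_p = m·N/2 = 4.729·24/2 = 56.748000
base radius r_b = r_p·cos α = 56.748000·cos 15.615° = 54.653552
roll angle φ = 10.812° = 0.18870500 rad
x = r_b·(cos φ + φ·sin φ) = 55.618001
y = r_b·(sin φ − φ·cos φ) = 0.121983

x=55.618001 y=0.121983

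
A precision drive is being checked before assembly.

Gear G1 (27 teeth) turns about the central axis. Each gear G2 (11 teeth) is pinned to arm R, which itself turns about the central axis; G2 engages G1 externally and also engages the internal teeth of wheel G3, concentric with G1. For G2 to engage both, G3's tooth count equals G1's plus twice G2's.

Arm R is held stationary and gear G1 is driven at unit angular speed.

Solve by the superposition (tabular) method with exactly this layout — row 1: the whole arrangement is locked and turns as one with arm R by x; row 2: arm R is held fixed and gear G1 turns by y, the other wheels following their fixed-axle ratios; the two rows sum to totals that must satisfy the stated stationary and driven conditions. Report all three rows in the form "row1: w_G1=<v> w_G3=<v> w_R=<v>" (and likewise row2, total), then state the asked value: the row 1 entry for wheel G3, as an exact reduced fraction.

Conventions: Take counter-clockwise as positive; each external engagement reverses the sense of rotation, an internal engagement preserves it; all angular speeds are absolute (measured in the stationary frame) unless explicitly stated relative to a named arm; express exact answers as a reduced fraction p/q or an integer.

row1: w_G1=0 w_G3=0 w_R=0
row2: w_G1=1 w_G3=-27/49 w_R=0
total: w_G1=1 w_G3=-27/49 w_R=0
asked value: 0

recognized (axles ride arm R): planetary set, 27/11/49 teeth
row 1 (train locked, turned with arm): all members turn x
row 2 (arm held, sun turns y): ω_ring = −(27/49)·y, ω_arm = 0
boundary: total ω_arm = x = 0 and total ω_sun = x + y = 1  ⇒  y = 1, x = 0
row 2 ring = −(27/49)·1 = -27/49
totals (row 1 + row 2): sun 0 + 1 = 1, ring 0 + (-27/49) = -27/49, arm 0 + 0 = 0
asked cell (row1, ring) = 0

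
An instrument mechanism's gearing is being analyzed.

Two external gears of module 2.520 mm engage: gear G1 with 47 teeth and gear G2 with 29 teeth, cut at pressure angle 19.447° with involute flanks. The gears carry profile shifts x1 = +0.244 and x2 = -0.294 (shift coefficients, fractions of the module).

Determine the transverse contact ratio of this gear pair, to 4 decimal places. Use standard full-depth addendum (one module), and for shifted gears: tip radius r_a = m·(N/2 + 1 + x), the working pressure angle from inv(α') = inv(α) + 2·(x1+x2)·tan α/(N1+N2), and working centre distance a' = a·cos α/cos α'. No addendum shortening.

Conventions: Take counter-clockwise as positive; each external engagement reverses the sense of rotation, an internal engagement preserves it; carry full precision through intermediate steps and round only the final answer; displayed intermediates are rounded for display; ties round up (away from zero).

1.7435

recognized (one external pair, fixed centres): single-mesh tooth geometry, m = 2.520, N1 = 47, N2 = 29
base radii: r_b1 = 55.841491, r_b2 = 34.455388
tip radii: r_a1 = 62.354880, r_a2 = 38.319120
inv(α') = inv(19.447°) + 2·(+0.244-0.294)·tan α/(47+29) = 0.01319913  ⇒  α' = 19.23090°
a' = a·cos α / cos α' = 95.7600·cos 19.447°/cos 19.23090° = 95.633325
action lengths: √(r_a1²−r_b1²) = 27.746332, √(r_a2²−r_b2²) = 16.768458
base pitch p_b = π·m·cos α = 7.465158
CR = (27.746332 + 16.768458 − 95.633325·sin 19.23090°)/7.465158 = 1.743497
contact ratio ≈ 1.7435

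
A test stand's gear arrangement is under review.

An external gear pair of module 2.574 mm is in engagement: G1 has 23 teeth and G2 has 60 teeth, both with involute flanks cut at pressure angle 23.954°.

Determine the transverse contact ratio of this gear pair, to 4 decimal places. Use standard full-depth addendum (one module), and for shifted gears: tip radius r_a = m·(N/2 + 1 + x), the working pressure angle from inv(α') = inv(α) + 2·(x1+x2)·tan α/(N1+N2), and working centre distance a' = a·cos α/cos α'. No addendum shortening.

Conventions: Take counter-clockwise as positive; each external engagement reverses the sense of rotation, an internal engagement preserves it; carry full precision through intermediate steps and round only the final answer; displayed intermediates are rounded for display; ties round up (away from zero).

recognized (one external pair, fixed centres): single-mesh tooth geometry, m = 2.574, N1 = 23, N2 = 60
base radii: r_b1 = 27.051517, r_b2 = 70.569174
tip radii: r_a1 = 32.175000, r_a2 = 79.794000
no profile shift: α' = α, a' = a
action lengths: √(r_a1²−r_b1²) = 17.419704, √(r_a2²−r_b2²) = 37.243445
base pitch p_b = π·m·cos α = 7.389987
CR = (17.419704 + 37.243445 − 106.821000·sin 23.95400°)/7.389987 = 1.528216
contact ratio ≈ 1.5282

1.5282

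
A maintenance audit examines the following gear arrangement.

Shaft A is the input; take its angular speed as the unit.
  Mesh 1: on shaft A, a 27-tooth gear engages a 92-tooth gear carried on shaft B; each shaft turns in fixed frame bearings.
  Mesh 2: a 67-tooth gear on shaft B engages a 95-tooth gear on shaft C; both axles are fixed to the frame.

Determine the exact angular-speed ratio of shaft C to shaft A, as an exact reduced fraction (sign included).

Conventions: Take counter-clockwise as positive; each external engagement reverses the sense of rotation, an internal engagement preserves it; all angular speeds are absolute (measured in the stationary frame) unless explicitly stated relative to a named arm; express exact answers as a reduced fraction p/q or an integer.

class = fixed-axis compound train [2 meshes; 2 ratios multiply, 2 sense flips]
mesh 1 [27T→92T]: running ratio 27/92, sense −
mesh 2 [67T→95T]: running ratio 1809/8740, sense +
ω_out/ω_in = 1809/8740

1809/8740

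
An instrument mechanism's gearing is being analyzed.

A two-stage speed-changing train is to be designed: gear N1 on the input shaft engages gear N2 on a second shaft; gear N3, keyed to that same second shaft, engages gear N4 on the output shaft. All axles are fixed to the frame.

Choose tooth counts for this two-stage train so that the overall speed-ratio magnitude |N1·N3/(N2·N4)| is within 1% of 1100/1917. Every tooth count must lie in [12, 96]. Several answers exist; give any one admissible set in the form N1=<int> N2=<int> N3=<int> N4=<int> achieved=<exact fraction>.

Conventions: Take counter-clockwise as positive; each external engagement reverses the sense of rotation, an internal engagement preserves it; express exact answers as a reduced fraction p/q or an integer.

N1=20 N2=27 N3=55 N4=71 achieved=1100/1917

design class (target 1100/1917): fixed-axis compound train
target = 1100/1917 in lowest terms: an exact hit needs N1·N3 = k·1100 and N2·N4 = k·1917 for one integer k, every count in [12, 96]; additionally prefer no 1:1 stage (N1 ≠ N2, N3 ≠ N4)
k = 1: N1·N3 = 1100 = 20·55, N2·N4 = 1917 = 27·71
achieved = 20·55/(27·71) = 1100/1917; |achieved − target| = 0 ≤ 11/1917 ✓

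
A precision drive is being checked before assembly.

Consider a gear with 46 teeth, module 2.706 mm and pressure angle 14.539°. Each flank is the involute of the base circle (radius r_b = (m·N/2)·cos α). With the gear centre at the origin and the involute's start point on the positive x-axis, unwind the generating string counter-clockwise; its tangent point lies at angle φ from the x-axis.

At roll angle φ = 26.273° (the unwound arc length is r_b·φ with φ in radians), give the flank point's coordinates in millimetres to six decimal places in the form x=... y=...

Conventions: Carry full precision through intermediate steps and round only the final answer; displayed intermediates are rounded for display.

topology: single-mesh involute geometry — m = 2.706, N = 46
pitch radius r_p = m·N/2 = 2.706·46/2 = 62.238000
base radius r_b = r_p·cos α = 62.238000·cos 14.539° = 60.244952
roll angle φ = 26.273° = 0.45855035 rad
x = r_b·(cos φ + φ·sin φ) = 66.249677
y = r_b·(sin φ − φ·cos φ) = 1.895837

x=66.249677 y=1.895837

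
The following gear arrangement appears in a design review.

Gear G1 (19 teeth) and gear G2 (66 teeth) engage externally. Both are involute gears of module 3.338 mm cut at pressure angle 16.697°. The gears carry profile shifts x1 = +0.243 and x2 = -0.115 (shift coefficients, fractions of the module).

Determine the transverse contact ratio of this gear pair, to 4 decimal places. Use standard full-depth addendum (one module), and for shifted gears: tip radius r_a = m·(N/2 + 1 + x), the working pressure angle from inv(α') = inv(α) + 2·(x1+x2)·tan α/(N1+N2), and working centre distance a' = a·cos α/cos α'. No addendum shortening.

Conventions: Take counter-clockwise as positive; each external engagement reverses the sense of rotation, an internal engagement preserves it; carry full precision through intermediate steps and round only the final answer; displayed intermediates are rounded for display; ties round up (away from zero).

1.7542

class = single-mesh tooth geometry [involute pair 19T × 66T, m = 3.338]
base radii: r_b1 = 30.373986, r_b2 = 105.509636
tip radii: r_a1 = 35.860134, r_a2 = 113.108130
inv(α') = inv(16.697°) + 2·(+0.243-0.115)·tan α/(19+66) = 0.00944308  ⇒  α' = 17.25245°
a' = a·cos α / cos α' = 141.8650·cos 16.697°/cos 17.25245° = 142.285434
action lengths: √(r_a1²−r_b1²) = 19.062271, √(r_a2²−r_b2²) = 40.757401
base pitch p_b = π·m·cos α = 10.044494
CR = (19.062271 + 40.757401 − 142.285434·sin 17.25245°)/10.044494 = 1.754226
contact ratio ≈ 1.7542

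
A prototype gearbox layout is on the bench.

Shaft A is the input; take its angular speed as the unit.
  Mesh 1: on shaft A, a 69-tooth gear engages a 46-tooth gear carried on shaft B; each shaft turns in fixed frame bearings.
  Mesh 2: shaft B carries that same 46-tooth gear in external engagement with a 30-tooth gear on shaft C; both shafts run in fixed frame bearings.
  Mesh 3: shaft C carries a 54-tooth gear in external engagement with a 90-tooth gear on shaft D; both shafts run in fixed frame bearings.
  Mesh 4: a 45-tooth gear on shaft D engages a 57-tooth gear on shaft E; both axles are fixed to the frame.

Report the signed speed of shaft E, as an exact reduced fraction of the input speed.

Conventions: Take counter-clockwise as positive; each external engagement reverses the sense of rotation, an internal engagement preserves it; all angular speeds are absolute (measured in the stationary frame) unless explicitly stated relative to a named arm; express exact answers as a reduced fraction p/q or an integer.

207/190

4-mesh fixed-axis compound train (all bearings frame-fixed)
mesh 1 [69T→46T]: |ω|/ω_in = 1×69/46 = 3/2, sense flips to −
mesh 2 [46T→30T]: |ω|/ω_in = (3/2)×46/30 = 23/10, sense flips to +
mesh 3 [54T→90T]: |ω|/ω_in = (23/10)×54/90 = 69/50, sense flips to −
mesh 4 [45T→57T]: |ω|/ω_in = (69/50)×45/57 = 207/190, sense flips to +
signed output speed (× input speed) = 207/190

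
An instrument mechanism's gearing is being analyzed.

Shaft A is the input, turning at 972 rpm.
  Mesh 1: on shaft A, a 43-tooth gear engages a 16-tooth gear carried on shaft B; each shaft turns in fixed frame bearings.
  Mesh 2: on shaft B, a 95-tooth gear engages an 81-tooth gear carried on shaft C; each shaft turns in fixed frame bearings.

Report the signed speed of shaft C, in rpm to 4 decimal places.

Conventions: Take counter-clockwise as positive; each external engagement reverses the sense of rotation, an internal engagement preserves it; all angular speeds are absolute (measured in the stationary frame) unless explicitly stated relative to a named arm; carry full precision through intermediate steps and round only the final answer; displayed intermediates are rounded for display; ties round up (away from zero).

recognized (3 fixed axles, 2 meshes): fixed-axis compound train
mesh 1 [43T→16T]: ω = 972.0000×43/16 = 2612.2500 rpm, sense flips to −
mesh 2 [95T→81T]: ω = 2612.2500×95/81 = 3063.7500 rpm, sense flips to +
signed output speed = +3063.7500 rpm

+3063.7500 rpm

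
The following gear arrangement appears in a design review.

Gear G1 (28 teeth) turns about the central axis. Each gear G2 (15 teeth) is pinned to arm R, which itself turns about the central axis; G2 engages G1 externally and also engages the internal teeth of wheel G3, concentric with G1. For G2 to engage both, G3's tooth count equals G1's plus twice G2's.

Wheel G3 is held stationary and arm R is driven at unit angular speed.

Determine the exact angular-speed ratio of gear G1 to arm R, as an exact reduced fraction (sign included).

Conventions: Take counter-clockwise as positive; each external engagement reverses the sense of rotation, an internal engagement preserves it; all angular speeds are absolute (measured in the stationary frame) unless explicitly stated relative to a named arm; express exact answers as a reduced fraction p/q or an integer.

43/14

planetary set (28T centre, 15T on arm, 58T internal) — Willis relation
ring teeth: 28 + 2·15 = 58
28(ω_sun−ω_arm) = −58(ω_ring−ω_arm),  ω_ring = 0, ω_arm = 1
ω_sun = 1 − (58/28)(0−1) = 43/14
ω_out/ω_in = 43/14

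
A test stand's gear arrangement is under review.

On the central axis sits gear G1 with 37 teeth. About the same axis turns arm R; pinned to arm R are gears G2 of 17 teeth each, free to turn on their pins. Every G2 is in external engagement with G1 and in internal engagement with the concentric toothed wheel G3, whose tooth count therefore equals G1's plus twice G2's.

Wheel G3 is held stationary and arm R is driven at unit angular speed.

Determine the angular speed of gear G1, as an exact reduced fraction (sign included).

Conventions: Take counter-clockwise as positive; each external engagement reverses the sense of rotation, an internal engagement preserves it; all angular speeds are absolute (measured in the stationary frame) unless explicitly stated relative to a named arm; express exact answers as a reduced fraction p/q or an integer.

108/37

class = planetary set [G3 = 37+2·17 = 71; Willis about the carrier]
ring teeth: 37 + 2·17 = 71
37(ω_sun−ω_arm) = −71(ω_ring−ω_arm),  ω_ring = 0, ω_arm = 1
ω_sun = 1 − (71/37)(0−1) = 108/37
exact speed ratio = 108/37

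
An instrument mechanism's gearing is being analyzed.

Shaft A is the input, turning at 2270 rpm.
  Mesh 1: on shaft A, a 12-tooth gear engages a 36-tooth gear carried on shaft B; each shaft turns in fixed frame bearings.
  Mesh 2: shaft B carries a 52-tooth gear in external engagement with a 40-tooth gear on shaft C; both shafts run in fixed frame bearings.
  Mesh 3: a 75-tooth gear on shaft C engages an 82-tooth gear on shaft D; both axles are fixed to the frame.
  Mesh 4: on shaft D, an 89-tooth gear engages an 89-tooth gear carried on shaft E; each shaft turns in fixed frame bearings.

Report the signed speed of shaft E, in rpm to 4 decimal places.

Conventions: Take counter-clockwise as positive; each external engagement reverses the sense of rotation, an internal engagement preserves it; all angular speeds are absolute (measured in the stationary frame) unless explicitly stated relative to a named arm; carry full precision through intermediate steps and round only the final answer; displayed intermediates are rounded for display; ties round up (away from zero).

+899.6951 rpm

recognized (5 fixed axles, 4 meshes): fixed-axis compound train
mesh 1 [12T→36T]: ω = 2270.0000×12/36 = 756.6667 rpm, sense flips to −
mesh 2 [52T→40T]: ω = 756.6667×52/40 = 983.6667 rpm, sense flips to +
mesh 3 [75T→82T]: ω = 983.6667×75/82 = 899.6951 rpm, sense flips to −
mesh 4 [89T→89T]: ω = 899.6951×89/89 = 899.6951 rpm, sense flips to +
signed output speed = +899.6951 rpm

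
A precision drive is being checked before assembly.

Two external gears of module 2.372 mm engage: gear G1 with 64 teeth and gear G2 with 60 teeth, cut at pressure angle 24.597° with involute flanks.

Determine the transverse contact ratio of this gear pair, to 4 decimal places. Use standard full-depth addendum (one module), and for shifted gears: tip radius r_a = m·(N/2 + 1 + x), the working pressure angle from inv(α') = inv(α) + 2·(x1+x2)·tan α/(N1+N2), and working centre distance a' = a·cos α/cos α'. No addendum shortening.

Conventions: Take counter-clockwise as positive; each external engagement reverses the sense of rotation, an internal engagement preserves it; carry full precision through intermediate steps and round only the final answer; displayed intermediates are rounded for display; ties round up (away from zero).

1.5723

recognized (one external pair, fixed centres): single-mesh tooth geometry, m = 2.372, N1 = 64, N2 = 60
base radii: r_b1 = 69.016312, r_b2 = 64.702792
tip radii: r_a1 = 78.276000, r_a2 = 73.532000
no profile shift: α' = α, a' = a
action lengths: √(r_a1²−r_b1²) = 36.930758, √(r_a2²−r_b2²) = 34.935708
base pitch p_b = π·m·cos α = 6.775661
CR = (36.930758 + 34.935708 − 147.064000·sin 24.59700°)/6.775661 = 1.572326
contact ratio ≈ 1.5723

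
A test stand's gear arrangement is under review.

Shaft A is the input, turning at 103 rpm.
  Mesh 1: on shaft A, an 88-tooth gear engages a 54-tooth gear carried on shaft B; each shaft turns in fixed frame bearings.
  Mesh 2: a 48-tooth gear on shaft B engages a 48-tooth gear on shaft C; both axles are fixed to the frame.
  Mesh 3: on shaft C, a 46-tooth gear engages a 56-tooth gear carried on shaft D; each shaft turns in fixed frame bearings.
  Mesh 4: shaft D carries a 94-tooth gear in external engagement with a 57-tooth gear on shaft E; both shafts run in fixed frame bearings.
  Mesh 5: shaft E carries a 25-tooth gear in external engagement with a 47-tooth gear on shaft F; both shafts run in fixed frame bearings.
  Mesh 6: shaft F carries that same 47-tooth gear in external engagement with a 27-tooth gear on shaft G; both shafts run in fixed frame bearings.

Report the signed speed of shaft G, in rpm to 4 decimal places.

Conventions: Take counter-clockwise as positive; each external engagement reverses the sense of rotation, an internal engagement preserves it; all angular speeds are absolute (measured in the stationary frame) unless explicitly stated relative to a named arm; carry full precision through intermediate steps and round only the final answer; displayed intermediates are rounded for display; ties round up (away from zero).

+210.5354 rpm

topology: fixed-axis compound train — 6 meshes, A→G
mesh 1 [88T→54T]: ω = 103.0000×88/54 = 167.8519 rpm, sense flips to −
mesh 2 [48T→48T]: ω = 167.8519×48/48 = 167.8519 rpm, sense flips to +
mesh 3 [46T→56T]: ω = 167.8519×46/56 = 137.8783 rpm, sense flips to −
mesh 4 [94T→57T]: ω = 137.8783×94/57 = 227.3783 rpm, sense flips to +
mesh 5 [25T→47T]: ω = 227.3783×25/47 = 120.9459 rpm, sense flips to −
mesh 6 [47T→27T]: ω = 120.9459×47/27 = 210.5354 rpm, sense flips to +
signed output speed = +210.5354 rpm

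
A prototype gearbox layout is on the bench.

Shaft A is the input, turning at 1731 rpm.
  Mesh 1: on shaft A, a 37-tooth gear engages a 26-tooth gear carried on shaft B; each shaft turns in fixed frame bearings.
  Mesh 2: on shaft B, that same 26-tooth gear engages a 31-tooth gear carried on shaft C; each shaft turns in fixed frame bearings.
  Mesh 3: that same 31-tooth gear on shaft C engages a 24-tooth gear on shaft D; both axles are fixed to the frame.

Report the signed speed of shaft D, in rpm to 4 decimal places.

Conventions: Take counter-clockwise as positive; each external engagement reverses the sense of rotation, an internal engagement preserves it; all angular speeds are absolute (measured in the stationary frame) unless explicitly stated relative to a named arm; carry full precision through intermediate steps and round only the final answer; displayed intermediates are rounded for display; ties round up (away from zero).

-2668.6250 rpm

recognized (4 fixed axles, 3 meshes): fixed-axis compound train
mesh 1 [37T→26T]: ω = 1731.0000×37/26 = 2463.3462 rpm, sense flips to −
mesh 2 [26T→31T]: ω = 2463.3462×26/31 = 2066.0323 rpm, sense flips to +
mesh 3 [31T→24T]: ω = 2066.0323×31/24 = 2668.6250 rpm, sense flips to −
signed output speed = -2668.6250 rpm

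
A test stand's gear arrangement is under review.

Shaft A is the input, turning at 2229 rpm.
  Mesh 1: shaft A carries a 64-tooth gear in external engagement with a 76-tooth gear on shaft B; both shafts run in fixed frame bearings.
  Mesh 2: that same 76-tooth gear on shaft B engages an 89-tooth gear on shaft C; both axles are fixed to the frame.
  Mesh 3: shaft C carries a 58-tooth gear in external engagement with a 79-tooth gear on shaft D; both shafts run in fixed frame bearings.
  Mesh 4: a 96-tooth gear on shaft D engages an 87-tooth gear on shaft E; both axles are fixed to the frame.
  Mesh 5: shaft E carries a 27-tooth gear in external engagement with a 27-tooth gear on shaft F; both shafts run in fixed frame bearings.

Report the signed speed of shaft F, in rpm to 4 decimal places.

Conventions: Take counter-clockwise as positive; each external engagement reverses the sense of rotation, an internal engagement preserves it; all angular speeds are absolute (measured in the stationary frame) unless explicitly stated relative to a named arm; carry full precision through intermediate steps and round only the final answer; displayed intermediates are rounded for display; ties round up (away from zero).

5-mesh fixed-axis compound train (all bearings frame-fixed)
mesh 1 [64T→76T]: ω = 2229.0000×64/76 = 1877.0526 rpm, sense flips to −
mesh 2 [76T→89T]: ω = 1877.0526×76/89 = 1602.8764 rpm, sense flips to +
mesh 3 [58T→79T]: ω = 1602.8764×58/79 = 1176.7953 rpm, sense flips to −
mesh 4 [96T→87T]: ω = 1176.7953×96/87 = 1298.5328 rpm, sense flips to +
mesh 5 [27T→27T]: ω = 1298.5328×27/27 = 1298.5328 rpm, sense flips to −
signed output speed = -1298.5328 rpm

-1298.5328 rpm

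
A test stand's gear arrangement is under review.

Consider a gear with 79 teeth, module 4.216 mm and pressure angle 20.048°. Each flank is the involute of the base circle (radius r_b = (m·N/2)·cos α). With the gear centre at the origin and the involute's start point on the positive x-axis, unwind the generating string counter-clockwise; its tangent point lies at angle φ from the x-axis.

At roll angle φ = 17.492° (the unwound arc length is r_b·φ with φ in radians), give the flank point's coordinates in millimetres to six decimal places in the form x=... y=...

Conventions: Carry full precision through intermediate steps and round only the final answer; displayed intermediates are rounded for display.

single-mesh involute tooth geometry (79T wheel at module 4.216)
pitch radius r_p = m·N/2 = 4.216·79/2 = 166.532000
base radius r_b = r_p·cos α = 166.532000·cos 20.048° = 156.441120
roll angle φ = 17.492° = 0.30529299 rad
x = r_b·(cos φ + φ·sin φ) = 163.562578
y = r_b·(sin φ − φ·cos φ) = 1.470033

x=163.562578 y=1.470033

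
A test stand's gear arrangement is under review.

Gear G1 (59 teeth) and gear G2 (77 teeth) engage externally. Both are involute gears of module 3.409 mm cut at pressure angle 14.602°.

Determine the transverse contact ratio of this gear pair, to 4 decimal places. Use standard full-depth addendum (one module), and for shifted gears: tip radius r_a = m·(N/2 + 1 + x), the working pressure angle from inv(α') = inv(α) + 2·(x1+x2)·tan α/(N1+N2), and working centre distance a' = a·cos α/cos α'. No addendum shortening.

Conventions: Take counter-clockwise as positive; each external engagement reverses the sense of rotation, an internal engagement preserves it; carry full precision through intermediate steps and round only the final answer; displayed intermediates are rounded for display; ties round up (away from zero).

recognized (one external pair, fixed centres): single-mesh tooth geometry, m = 3.409, N1 = 59, N2 = 77
base radii: r_b1 = 97.317272, r_b2 = 127.007287
tip radii: r_a1 = 103.974500, r_a2 = 134.655500
no profile shift: α' = α, a' = a
action lengths: √(r_a1²−r_b1²) = 36.606629, √(r_a2²−r_b2²) = 44.735364
base pitch p_b = π·m·cos α = 10.363770
CR = (36.606629 + 44.735364 − 231.812000·sin 14.60200°)/10.363770 = 2.209761
contact ratio ≈ 2.2098

2.2098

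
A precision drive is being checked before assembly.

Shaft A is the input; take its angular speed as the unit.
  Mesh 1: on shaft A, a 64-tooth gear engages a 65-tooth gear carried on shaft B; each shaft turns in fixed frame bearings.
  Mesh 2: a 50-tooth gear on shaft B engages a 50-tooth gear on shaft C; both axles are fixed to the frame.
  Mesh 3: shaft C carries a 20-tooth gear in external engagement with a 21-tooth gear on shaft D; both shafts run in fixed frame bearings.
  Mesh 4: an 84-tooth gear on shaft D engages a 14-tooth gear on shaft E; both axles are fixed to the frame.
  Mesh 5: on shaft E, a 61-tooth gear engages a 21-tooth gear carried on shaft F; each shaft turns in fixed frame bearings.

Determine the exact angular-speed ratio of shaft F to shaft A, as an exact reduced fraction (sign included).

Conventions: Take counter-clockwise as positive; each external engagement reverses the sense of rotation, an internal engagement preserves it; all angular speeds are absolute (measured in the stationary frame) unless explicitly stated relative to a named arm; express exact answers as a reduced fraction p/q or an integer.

class = fixed-axis compound train [5 meshes; 5 ratios multiply, 5 sense flips]
mesh 1 [64T→65T]: running ratio 64/65, sense −
mesh 2 [50T→50T]: running ratio 64/65, sense +
mesh 3 [20T→21T]: running ratio 256/273, sense −
mesh 4 [84T→14T]: running ratio 512/91, sense +
mesh 5 [61T→21T]: running ratio 31232/1911, sense −
ω_out/ω_in = -31232/1911

-31232/1911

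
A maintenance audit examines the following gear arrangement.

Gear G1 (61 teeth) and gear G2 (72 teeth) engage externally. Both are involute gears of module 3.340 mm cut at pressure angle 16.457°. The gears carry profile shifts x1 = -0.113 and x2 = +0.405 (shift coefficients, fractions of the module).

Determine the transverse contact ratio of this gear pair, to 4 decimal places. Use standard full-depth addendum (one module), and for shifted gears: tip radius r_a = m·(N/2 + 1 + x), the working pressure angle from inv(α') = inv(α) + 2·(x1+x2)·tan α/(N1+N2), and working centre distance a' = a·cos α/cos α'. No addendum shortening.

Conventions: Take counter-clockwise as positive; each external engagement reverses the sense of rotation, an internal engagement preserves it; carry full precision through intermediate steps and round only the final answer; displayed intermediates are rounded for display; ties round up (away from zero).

single-mesh involute tooth geometry (61T engaging 72T at module 3.340)
base radii: r_b1 = 97.696653, r_b2 = 115.314082
tip radii: r_a1 = 104.832580, r_a2 = 124.932700
inv(α') = inv(16.457°) + 2·(-0.113+0.405)·tan α/(61+72) = 0.00946558  ⇒  α' = 17.26581°
a' = a·cos α / cos α' = 222.1100·cos 16.457°/cos 17.26581° = 223.062348
action lengths: √(r_a1²−r_b1²) = 38.016232, √(r_a2²−r_b2²) = 48.071219
base pitch p_b = π·m·cos α = 10.063052
CR = (38.016232 + 48.071219 − 223.062348·sin 17.26581°)/10.063052 = 1.975685
contact ratio ≈ 1.9757

1.9757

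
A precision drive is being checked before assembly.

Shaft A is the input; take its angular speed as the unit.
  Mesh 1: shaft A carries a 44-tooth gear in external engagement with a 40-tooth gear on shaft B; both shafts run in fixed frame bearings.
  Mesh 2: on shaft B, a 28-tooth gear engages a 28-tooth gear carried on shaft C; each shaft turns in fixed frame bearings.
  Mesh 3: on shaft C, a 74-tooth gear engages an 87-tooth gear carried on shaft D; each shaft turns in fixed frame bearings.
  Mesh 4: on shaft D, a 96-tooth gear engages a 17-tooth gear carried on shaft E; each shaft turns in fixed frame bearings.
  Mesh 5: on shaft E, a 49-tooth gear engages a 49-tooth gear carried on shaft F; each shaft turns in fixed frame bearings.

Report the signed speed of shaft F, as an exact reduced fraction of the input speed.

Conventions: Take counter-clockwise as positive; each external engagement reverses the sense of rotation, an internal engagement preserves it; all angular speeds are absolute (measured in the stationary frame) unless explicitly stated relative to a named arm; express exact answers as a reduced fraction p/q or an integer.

5-mesh fixed-axis compound train (all bearings frame-fixed)
mesh 1 [44T→40T]: |ω|/ω_in = 1×44/40 = 11/10, sense flips to −
mesh 2 [28T→28T]: |ω|/ω_in = (11/10)×28/28 = 11/10, sense flips to +
mesh 3 [74T→87T]: |ω|/ω_in = (11/10)×74/87 = 407/435, sense flips to −
mesh 4 [96T→17T]: |ω|/ω_in = (407/435)×96/17 = 13024/2465, sense flips to +
mesh 5 [49T→49T]: |ω|/ω_in = (13024/2465)×49/49 = 13024/2465, sense flips to −
signed output speed (× input speed) = -13024/2465

-13024/2465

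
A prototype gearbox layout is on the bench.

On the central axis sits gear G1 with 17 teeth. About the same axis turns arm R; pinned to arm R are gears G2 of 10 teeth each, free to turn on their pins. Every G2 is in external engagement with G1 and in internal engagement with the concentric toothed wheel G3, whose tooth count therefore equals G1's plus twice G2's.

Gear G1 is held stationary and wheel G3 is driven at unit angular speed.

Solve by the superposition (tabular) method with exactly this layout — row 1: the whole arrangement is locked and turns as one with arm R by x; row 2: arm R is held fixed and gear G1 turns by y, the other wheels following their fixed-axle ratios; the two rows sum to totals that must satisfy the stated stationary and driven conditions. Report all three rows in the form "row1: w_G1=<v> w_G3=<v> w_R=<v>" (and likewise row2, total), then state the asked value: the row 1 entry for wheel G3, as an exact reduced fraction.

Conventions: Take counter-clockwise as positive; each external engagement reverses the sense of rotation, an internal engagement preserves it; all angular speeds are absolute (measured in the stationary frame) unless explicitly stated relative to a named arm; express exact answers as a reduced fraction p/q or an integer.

row1: w_G1=37/54 w_G3=37/54 w_R=37/54
row2: w_G1=-37/54 w_G3=17/54 w_R=0
total: w_G1=0 w_G3=1 w_R=37/54
asked value: 37/54

planetary set (17T centre, 10T on arm, 37T internal) — Willis relation
row 1 (train locked, turned with arm): all members turn x
superposition row 2 [arm held]: sun y, ring −(17/37)·y, arm 0
boundary: total ω_sun = x + y = 0 and total ω_ring = x − (17/37)·y = 1  ⇒  y = -37/54, x = 37/54
row 2 ring = −(17/37)·(-37/54) = 17/54
totals (row 1 + row 2): sun 37/54 + (-37/54) = 0, ring 37/54 + 17/54 = 1, arm 37/54 + 0 = 37/54
asked cell (row1, ring) = 37/54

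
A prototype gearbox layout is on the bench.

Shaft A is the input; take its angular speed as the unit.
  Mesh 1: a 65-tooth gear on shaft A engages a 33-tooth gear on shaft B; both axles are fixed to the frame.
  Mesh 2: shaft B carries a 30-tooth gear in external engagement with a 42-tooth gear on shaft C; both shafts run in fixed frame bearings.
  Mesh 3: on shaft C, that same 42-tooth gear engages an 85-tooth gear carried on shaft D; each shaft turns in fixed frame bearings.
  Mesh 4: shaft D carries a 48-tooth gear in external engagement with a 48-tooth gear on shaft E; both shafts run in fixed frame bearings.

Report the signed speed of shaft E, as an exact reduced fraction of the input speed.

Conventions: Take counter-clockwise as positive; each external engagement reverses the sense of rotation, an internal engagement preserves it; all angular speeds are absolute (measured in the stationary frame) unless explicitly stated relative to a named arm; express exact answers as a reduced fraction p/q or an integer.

130/187

4-mesh fixed-axis compound train (all bearings frame-fixed)
mesh 1 [65T→33T]: |ω|/ω_in = 1×65/33 = 65/33, sense flips to −
mesh 2 [30T→42T]: |ω|/ω_in = (65/33)×30/42 = 325/231, sense flips to +
mesh 3 [42T→85T]: |ω|/ω_in = (325/231)×42/85 = 130/187, sense flips to −
mesh 4 [48T→48T]: |ω|/ω_in = (130/187)×48/48 = 130/187, sense flips to +
signed output speed (× input speed) = 130/187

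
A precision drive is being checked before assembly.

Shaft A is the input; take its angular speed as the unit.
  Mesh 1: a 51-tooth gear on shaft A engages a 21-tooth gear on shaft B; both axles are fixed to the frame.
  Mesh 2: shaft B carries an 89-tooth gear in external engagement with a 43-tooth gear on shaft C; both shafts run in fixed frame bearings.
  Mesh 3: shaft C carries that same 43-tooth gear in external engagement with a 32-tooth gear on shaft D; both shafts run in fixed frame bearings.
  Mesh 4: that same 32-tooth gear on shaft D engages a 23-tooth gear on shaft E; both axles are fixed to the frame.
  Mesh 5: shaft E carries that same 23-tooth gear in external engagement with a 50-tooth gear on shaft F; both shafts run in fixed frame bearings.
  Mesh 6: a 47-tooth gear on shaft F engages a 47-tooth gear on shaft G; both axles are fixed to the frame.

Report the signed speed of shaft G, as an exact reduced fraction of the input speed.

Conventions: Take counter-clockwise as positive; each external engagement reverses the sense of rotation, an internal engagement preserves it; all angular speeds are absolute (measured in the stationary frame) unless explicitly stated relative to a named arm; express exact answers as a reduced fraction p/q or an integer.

6-mesh fixed-axis compound train (all bearings frame-fixed)
mesh 1 [51T→21T]: |ω|/ω_in = 1×51/21 = 17/7, sense flips to −
mesh 2 [89T→43T]: |ω|/ω_in = (17/7)×89/43 = 1513/301, sense flips to +
mesh 3 [43T→32T]: |ω|/ω_in = (1513/301)×43/32 = 1513/224, sense flips to −
mesh 4 [32T→23T]: |ω|/ω_in = (1513/224)×32/23 = 1513/161, sense flips to +
mesh 5 [23T→50T]: |ω|/ω_in = (1513/161)×23/50 = 1513/350, sense flips to −
mesh 6 [47T→47T]: |ω|/ω_in = (1513/350)×47/47 = 1513/350, sense flips to +
signed output speed (× input speed) = 1513/350

1513/350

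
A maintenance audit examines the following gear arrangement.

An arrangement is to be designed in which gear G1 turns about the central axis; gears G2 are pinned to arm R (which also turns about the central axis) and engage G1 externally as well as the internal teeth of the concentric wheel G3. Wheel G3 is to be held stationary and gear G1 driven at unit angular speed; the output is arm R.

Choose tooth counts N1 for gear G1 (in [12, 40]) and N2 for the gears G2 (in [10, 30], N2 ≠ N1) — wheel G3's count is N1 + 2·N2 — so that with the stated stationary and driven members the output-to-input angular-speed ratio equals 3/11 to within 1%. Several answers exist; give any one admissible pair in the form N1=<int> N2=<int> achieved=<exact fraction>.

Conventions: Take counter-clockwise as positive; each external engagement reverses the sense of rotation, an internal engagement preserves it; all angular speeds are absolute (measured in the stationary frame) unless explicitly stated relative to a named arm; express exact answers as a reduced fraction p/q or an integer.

class = planetary set [ratio 3/11 wanted; Willis about the carrier]
Willis with ω_ring = 0: ω_arm/ω_sun = N1/(N1+N3); set equal to 3/11  ⇒  N3/N1 = 1/(3/11) − 1 = 8/3
N3 = N1 + 2·N2  ⇒  N2/N1 = (N3/N1 − 1)/2 = (8/3 − 1)/2 = 5/6
smallest multiple with N1 ≥ 12 and N2 ≥ 10: k = 2  ⇒  N1 = 2·6 = 12, N2 = 2·5 = 10 (N1 ≤ 40, N2 ≤ 30, N2 ≠ N1 ✓), N3 = 12 + 2·10 = 32
check: N1/(N1+N3) with N1 = 12, N3 = 32 gives 3/11; |achieved − target| = 0 ≤ 3/1100 ✓

N1=12 N2=10 achieved=3/11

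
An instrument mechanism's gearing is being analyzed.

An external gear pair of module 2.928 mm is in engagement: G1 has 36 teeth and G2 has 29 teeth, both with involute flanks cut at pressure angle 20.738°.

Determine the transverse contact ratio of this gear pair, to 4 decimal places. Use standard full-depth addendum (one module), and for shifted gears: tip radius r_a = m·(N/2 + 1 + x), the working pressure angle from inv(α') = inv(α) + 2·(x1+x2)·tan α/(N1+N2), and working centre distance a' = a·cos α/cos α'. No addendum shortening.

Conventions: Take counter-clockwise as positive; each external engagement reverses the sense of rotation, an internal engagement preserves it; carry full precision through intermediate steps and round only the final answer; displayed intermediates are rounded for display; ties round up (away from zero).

1.6371

recognized (one external pair, fixed centres): single-mesh tooth geometry, m = 2.928, N1 = 36, N2 = 29
base radii: r_b1 = 49.289276, r_b2 = 39.705250
tip radii: r_a1 = 55.632000, r_a2 = 45.384000
no profile shift: α' = α, a' = a
action lengths: √(r_a1²−r_b1²) = 25.797029, √(r_a2²−r_b2²) = 21.981824
base pitch p_b = π·m·cos α = 8.602601
CR = (25.797029 + 21.981824 − 95.160000·sin 20.73800°)/8.602601 = 1.637081
contact ratio ≈ 1.6371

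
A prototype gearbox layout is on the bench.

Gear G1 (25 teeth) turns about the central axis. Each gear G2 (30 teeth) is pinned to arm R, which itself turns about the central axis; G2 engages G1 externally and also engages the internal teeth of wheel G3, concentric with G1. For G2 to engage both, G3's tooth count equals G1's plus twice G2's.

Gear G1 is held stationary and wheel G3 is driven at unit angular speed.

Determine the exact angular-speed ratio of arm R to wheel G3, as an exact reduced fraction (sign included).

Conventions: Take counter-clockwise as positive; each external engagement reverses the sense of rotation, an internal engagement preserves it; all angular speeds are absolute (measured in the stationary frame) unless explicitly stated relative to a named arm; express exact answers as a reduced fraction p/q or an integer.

17/22

planetary set (25T centre, 30T on arm, 85T internal) — Willis relation
ring teeth: 25 + 2·30 = 85
25(ω_sun−ω_arm) = −85(ω_ring−ω_arm),  ω_sun = 0, ω_ring = 1
25(0−ω_arm) = −85(1−ω_arm)  ⇒  110·ω_arm = 85  ⇒  ω_arm = 17/22
ω_out/ω_in = 17/22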